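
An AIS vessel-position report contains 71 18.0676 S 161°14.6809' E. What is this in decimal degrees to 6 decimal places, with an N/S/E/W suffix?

Lat: 71 + 18.0676/60 = 71.3011267
Lon: 161 + 14.6809/60 = 161.2446817

71.301127° S, 161.244682° E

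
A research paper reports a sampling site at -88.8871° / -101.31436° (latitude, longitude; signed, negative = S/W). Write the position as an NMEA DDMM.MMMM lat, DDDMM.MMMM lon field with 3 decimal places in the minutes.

8853.226,S / 10118.862,W

Latitude is negative → S; |value| = 88.887100
φ: 88° + 0.887100 × 60 = 88° 53.22600′
Longitude is negative → W; |value| = 101.314360
Lon: fractional part 0.314360 → 18.86160 minutes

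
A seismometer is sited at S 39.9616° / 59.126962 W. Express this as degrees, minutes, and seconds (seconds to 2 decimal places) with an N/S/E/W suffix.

φ: 0.961600° → 57.69600′; 0.69600 × 60 = 41.7600″
Longitude: 0.126962 × 60 = 7.61772′ → 7′, remainder × 60 = 37.0632″

39°57′41.76″ S, 59°07′37.06″ W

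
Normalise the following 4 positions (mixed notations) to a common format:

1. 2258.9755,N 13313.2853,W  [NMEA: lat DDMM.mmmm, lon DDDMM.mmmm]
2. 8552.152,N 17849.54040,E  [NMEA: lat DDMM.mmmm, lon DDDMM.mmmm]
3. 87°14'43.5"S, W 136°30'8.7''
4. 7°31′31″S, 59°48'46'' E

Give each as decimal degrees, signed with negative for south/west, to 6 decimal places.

Point 1:
  Latitude: degrees = first 2 digits = 22, minutes = 58.9755; 22 + 58.9755/60 = 22.9829250
  N ⇒ keep positive
  λ: degrees = first 3 digits = 133, minutes = 13.2853; 133 + 13.2853/60 = 133.2214217
  hemisphere W, so the sign is −
Point 2:
  Latitude: degrees = first 2 digits = 85, minutes = 52.152; 85 + 52.152/60 = 85.8692000
  N ⇒ keep positive
  Longitude: split at 3 digits → 178° and 49.5404′; 178 + 49.5404/60 = 178.8256733
  E ⇒ keep positive
Point 3:
  φ: 87° + 14/60 + 43.5/3600 = 87 + 0.233333 + 0.012083 = 87.2454167
  S → negative
  Lon: 30′ + 8.7″ = 30.14500′; 136 + 30.14500/60 = 136.5024167
  hemisphere W, so the sign is −
Point 4:
  Lat: 7 + 31/60 + 31/3600 = 7.5252778
  S → negative
  Longitude: 59° + 48/60 + 46/3600 = 59 + 0.800000 + 0.012778 = 59.8127778
  E → positive

1. 22.982925, -133.221422
2. 85.869200, 178.825673
3. -87.245417, -136.502417
4. -7.525278, 59.812778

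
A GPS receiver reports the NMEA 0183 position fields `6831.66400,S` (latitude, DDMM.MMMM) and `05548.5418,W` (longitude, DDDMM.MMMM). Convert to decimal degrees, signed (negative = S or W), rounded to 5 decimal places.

φ: degrees = first 2 digits = 68, minutes = 31.664; 68 + 31.664/60 = 68.527733
hemisphere S, so the sign is −
Longitude: split at 3 digits → 055° and 48.5418′; 55 + 48.5418/60 = 55.809030
W → negative

-68.52773, -55.80903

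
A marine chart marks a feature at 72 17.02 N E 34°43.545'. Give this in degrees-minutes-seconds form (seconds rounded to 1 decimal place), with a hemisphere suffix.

72°17′1.2″ N, 34°43′32.7″ E

Lat: 17.02000′ → 17′ and 0.02000 × 60 = 1.200″
Lon: 43.54500′ → 43′ and 0.54500 × 60 = 32.700″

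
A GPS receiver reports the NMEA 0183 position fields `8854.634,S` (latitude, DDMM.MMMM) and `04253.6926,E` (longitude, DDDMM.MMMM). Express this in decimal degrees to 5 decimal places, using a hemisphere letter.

88.91057° S, 42.89488° E

Latitude: degrees = first 2 digits = 88, minutes = 54.634; 88 + 54.634/60 = 88.910567
λ: split at 3 digits → 042° and 53.6926′; 42 + 53.6926/60 = 42.894877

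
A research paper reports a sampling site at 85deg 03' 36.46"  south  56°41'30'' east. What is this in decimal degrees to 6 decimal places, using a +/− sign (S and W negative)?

φ: 85° + 3/60 + 36.46/3600 = 85 + 0.050000 + 0.010128 = 85.0601278
S → negative
Lon: 56° + 41/60 + 30/3600 = 56 + 0.683333 + 0.008333 = 56.6916667
E → positive

-85.060128, 56.691667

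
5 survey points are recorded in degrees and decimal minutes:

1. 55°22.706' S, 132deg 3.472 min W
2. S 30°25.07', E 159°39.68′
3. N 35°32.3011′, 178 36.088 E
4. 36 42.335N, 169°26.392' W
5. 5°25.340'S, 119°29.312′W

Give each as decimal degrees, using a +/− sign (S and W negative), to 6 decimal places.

1. -55.378433, -132.057867
2. -30.417833, 159.661333
3. 35.538352, 178.601467
4. 36.705583, -169.439867
5. -5.422333, -119.488533

Point 1:
  Lat: 22.706′ = 0.378433°; total 55.3784333
  S ⇒ negate
  Lon: 132 + 3.472/60 = 132.0578667
  hemisphere W, so the sign is −
Point 2:
  Lat: 25.07′ = 0.417833°; total 30.4178333
  S ⇒ negate
  Longitude: 39.68′ = 0.661333°; total 159.6613333
  E → positive
Point 3:
  Lat: 32.3011′ = 0.538352°; total 35.5383517
  N → positive
  Longitude: 178 + 36.088/60 = 178.6014667
  E → positive
Point 4:
  φ: 42.335′ = 0.705583°; total 36.7055833
  N ⇒ keep positive
  Longitude: 169 + 26.392/60 = 169.4398667
  W → negative
Point 5:
  φ: 5 + 25.34/60 = 5.4223333
  hemisphere S, so the sign is −
  λ: 29.312′ = 0.488533°; total 119.4885333
  hemisphere W, so the sign is −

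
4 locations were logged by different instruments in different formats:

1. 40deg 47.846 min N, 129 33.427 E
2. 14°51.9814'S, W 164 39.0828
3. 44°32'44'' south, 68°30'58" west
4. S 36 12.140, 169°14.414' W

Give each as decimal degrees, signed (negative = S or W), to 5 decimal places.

Point 1:
  Latitude: 40 + 47.846/60 = 40.797433
  N ⇒ keep positive
  Longitude: 33.427′ = 0.557117°; total 129.557117
  E → positive
Point 2:
  Latitude: 51.9814′ = 0.866357°; total 14.866357
  S ⇒ negate
  Longitude: 164 + 39.0828/60 = 164.651380
  W ⇒ negate
Point 3:
  φ: 32′ + 44″ = 32.73333′; 44 + 32.73333/60 = 44.545556
  S ⇒ negate
  Lon: 68° + 30/60 + 58/3600 = 68 + 0.500000 + 0.016111 = 68.516111
  W → negative
Point 4:
  Latitude: 12.14′ = 0.202333°; total 36.202333
  hemisphere S, so the sign is −
  Lon: 14.414′ = 0.240233°; total 169.240233
  W ⇒ negate

1. 40.79743, 129.55712
2. -14.86636, -164.65138
3. -44.54556, -68.51611
4. -36.20233, -169.24023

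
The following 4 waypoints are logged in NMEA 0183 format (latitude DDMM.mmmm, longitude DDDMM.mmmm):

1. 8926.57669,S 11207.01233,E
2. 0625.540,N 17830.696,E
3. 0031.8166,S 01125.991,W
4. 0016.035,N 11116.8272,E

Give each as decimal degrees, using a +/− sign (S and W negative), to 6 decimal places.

1. -89.442945, 112.116872
2. 6.425667, 178.511600
3. -0.530277, -11.433183
4. 0.267250, 111.280453

Point 1:
  Lat: degrees = first 2 digits = 89, minutes = 26.57669; 89 + 26.57669/60 = 89.4429448
  S ⇒ negate
  λ: split at 3 digits → 112° and 7.01233′; 112 + 7.01233/60 = 112.1168722
  E → positive
Point 2:
  Latitude: degrees = first 2 digits = 6, minutes = 25.54; 6 + 25.54/60 = 6.4256667
  N ⇒ keep positive
  λ: split at 3 digits → 178° and 30.696′; 178 + 30.696/60 = 178.5116000
  E ⇒ keep positive
Point 3:
  Lat: split at 2 digits → 00° and 31.8166′; 0 + 31.8166/60 = 0.5302767
  S ⇒ negate
  λ: split at 3 digits → 011° and 25.991′; 11 + 25.991/60 = 11.4331833
  W → negative
Point 4:
  Lat: split at 2 digits → 00° and 16.035′; 0 + 16.035/60 = 0.2672500
  N ⇒ keep positive
  Longitude: degrees = first 3 digits = 111, minutes = 16.8272; 111 + 16.8272/60 = 111.2804533
  E → positive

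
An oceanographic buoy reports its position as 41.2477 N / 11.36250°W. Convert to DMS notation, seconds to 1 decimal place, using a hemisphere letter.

Latitude: whole degrees 41; 14.86200′ → 14′ and 51.720″
Lon: 0.362500° → 21.75000′; 0.75000 × 60 = 45.000″

41°14′51.7″ N, 11°21′45.0″ W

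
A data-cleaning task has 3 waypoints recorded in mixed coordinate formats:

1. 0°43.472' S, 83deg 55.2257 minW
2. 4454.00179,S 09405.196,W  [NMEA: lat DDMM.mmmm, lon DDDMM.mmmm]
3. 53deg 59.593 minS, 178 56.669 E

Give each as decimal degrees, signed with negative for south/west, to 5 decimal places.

Point 1:
  Latitude: 0 + 43.472/60 = 0.724533
  S → negative
  Longitude: 83 + 55.2257/60 = 83.920428
  W → negative
Point 2:
  Lat: split at 2 digits → 44° and 54.00179′; 44 + 54.00179/60 = 44.900030
  S → negative
  Lon: split at 3 digits → 094° and 5.196′; 94 + 5.196/60 = 94.086600
  W → negative
Point 3:
  Latitude: 53 + 59.593/60 = 53.993217
  S → negative
  Lon: 56.669′ = 0.944483°; total 178.944483
  E ⇒ keep positive

1. -0.72453, -83.92043
2. -44.90003, -94.08660
3. -53.99322, 178.94448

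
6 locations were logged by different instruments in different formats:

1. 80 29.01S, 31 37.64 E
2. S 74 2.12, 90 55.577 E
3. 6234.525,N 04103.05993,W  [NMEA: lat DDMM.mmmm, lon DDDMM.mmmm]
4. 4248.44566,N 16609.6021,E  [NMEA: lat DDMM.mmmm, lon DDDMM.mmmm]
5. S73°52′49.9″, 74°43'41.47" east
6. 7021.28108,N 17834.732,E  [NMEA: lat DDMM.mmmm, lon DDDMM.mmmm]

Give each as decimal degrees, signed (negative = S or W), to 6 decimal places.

Point 1:
  Latitude: 29.01′ = 0.483500°; total 80.4835000
  S ⇒ negate
  Longitude: 31 + 37.64/60 = 31.6273333
  E → positive
Point 2:
  Lat: 74 + 2.12/60 = 74.0353333
  S ⇒ negate
  Lon: 55.577′ = 0.926283°; total 90.9262833
  E ⇒ keep positive
Point 3:
  Lat: degrees = first 2 digits = 62, minutes = 34.525; 62 + 34.525/60 = 62.5754167
  N → positive
  λ: split at 3 digits → 041° and 3.05993′; 41 + 3.05993/60 = 41.0509988
  W → negative
Point 4:
  Lat: split at 2 digits → 42° and 48.44566′; 42 + 48.44566/60 = 42.8074277
  N → positive
  λ: degrees = first 3 digits = 166, minutes = 9.6021; 166 + 9.6021/60 = 166.1600350
  E ⇒ keep positive
Point 5:
  Latitude: 73° + 52/60 + 49.9/3600 = 73 + 0.866667 + 0.013861 = 73.8805278
  S → negative
  Longitude: 43′ + 41.47″ = 43.69117′; 74 + 43.69117/60 = 74.7281861
  E → positive
Point 6:
  Latitude: degrees = first 2 digits = 70, minutes = 21.28108; 70 + 21.28108/60 = 70.3546847
  N → positive
  Lon: split at 3 digits → 178° and 34.732′; 178 + 34.732/60 = 178.5788667
  E ⇒ keep positive

1. -80.483500, 31.627333
2. -74.035333, 90.926283
3. 62.575417, -41.050999
4. 42.807428, 166.160035
5. -73.880528, 74.728186
6. 70.354685, 178.578867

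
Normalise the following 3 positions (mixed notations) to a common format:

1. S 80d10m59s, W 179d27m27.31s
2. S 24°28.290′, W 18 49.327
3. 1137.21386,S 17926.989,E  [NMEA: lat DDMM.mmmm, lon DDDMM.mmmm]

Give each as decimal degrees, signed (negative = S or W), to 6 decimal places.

1. -80.183056, -179.457586
2. -24.471500, -18.822117
3. -11.620231, 179.449817

Point 1:
  φ: 80 + 10/60 + 59/3600 = 80.1830556
  hemisphere S, so the sign is −
  Lon: 27′ + 27.31″ = 27.45517′; 179 + 27.45517/60 = 179.4575861
  hemisphere W, so the sign is −
Point 2:
  Latitude: 28.29′ = 0.471500°; total 24.4715000
  S ⇒ negate
  λ: 18 + 49.327/60 = 18.8221167
  W ⇒ negate
Point 3:
  φ: degrees = first 2 digits = 11, minutes = 37.21386; 11 + 37.21386/60 = 11.6202310
  S → negative
  Lon: split at 3 digits → 179° and 26.989′; 179 + 26.989/60 = 179.4498167
  E → positive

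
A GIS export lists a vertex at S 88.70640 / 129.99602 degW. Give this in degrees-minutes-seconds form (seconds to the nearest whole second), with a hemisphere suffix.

88°42′23″ S, 129°59′46″ W

Latitude: 0.706400° → 42.38400′; 0.38400 × 60 = 23.04″
λ: 0.996020° → 59.76120′; 0.76120 × 60 = 45.67″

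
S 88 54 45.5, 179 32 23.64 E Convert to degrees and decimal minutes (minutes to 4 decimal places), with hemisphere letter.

88° 54.7583′ S, 179° 32.3940′ E

Lat: 54 + 45.5/60 = 54.758333′
λ: 32 + 23.64/60 = 32.394000′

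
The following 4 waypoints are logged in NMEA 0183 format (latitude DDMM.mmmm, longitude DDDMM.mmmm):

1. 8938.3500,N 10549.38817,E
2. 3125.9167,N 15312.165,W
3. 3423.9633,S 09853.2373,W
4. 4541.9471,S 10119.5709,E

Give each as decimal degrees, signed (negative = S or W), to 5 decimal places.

Point 1:
  φ: degrees = first 2 digits = 89, minutes = 38.35; 89 + 38.35/60 = 89.639167
  N → positive
  λ: split at 3 digits → 105° and 49.38817′; 105 + 49.38817/60 = 105.823136
  E → positive
Point 2:
  φ: split at 2 digits → 31° and 25.9167′; 31 + 25.9167/60 = 31.431945
  N ⇒ keep positive
  Longitude: split at 3 digits → 153° and 12.165′; 153 + 12.165/60 = 153.202750
  W → negative
Point 3:
  Latitude: split at 2 digits → 34° and 23.9633′; 34 + 23.9633/60 = 34.399388
  hemisphere S, so the sign is −
  Lon: split at 3 digits → 098° and 53.2373′; 98 + 53.2373/60 = 98.887288
  W ⇒ negate
Point 4:
  φ: split at 2 digits → 45° and 41.9471′; 45 + 41.9471/60 = 45.699118
  hemisphere S, so the sign is −
  λ: degrees = first 3 digits = 101, minutes = 19.5709; 101 + 19.5709/60 = 101.326182
  E ⇒ keep positive

1. 89.63917, 105.82314
2. 31.43195, -153.20275
3. -34.39939, -98.88729
4. -45.69912, 101.32618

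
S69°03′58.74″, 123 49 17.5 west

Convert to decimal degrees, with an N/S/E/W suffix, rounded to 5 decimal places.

Lat: 69° + 3/60 + 58.74/3600 = 69 + 0.050000 + 0.016317 = 69.066317
λ: 49′ + 17.5″ = 49.29167′; 123 + 49.29167/60 = 123.821528

69.06632° S, 123.82153° W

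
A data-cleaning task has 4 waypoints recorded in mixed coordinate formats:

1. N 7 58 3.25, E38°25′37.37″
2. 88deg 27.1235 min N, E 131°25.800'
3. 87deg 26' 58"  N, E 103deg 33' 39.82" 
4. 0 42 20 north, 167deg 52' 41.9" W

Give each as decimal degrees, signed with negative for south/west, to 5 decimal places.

1. 7.96757, 38.42705
2. 88.45206, 131.43000
3. 87.44944, 103.56106
4. 0.70556, -167.87831

Point 1:
  φ: 58′ + 3.25″ = 58.05417′; 7 + 58.05417/60 = 7.967569
  N ⇒ keep positive
  λ: 25′ + 37.37″ = 25.62283′; 38 + 25.62283/60 = 38.427047
  E → positive
Point 2:
  Latitude: 27.1235′ = 0.452058°; total 88.452058
  N → positive
  Lon: 25.8′ = 0.430000°; total 131.430000
  E ⇒ keep positive
Point 3:
  φ: 26′ + 58″ = 26.96667′; 87 + 26.96667/60 = 87.449444
  N → positive
  λ: 103 + 33/60 + 39.82/3600 = 103.561061
  E ⇒ keep positive
Point 4:
  Latitude: 0° + 42/60 + 20/3600 = 0 + 0.700000 + 0.005556 = 0.705556
  N ⇒ keep positive
  Lon: 167° + 52/60 + 41.9/3600 = 167 + 0.866667 + 0.011639 = 167.878306
  W ⇒ negate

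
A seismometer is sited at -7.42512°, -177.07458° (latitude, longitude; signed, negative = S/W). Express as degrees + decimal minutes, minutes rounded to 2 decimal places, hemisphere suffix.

7° 25.51′ S, 177° 4.47′ W

Latitude is negative → S; |value| = 7.425120
Latitude: 7° + 0.425120 × 60 = 7° 25.5072′
Longitude is negative → W; |value| = 177.074580
Lon: minutes = (177.074580 − 177) × 60 = 4.4748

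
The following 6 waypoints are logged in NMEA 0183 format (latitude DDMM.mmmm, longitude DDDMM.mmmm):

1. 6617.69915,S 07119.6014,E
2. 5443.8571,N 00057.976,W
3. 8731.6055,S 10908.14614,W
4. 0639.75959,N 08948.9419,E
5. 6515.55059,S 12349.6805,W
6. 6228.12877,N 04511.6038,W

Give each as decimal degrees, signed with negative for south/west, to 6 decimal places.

1. -66.294986, 71.326690
2. 54.730952, -0.966267
3. -87.526758, -109.135769
4. 6.662660, 89.815698
5. -65.259177, -123.828008
6. 62.468813, -45.193397

Point 1:
  Lat: degrees = first 2 digits = 66, minutes = 17.69915; 66 + 17.69915/60 = 66.2949858
  S → negative
  λ: split at 3 digits → 071° and 19.6014′; 71 + 19.6014/60 = 71.3266900
  E → positive
Point 2:
  φ: degrees = first 2 digits = 54, minutes = 43.8571; 54 + 43.8571/60 = 54.7309517
  N → positive
  Longitude: degrees = first 3 digits = 0, minutes = 57.976; 0 + 57.976/60 = 0.9662667
  W → negative
Point 3:
  Latitude: degrees = first 2 digits = 87, minutes = 31.6055; 87 + 31.6055/60 = 87.5267583
  hemisphere S, so the sign is −
  λ: degrees = first 3 digits = 109, minutes = 8.14614; 109 + 8.14614/60 = 109.1357690
  W ⇒ negate
Point 4:
  φ: degrees = first 2 digits = 6, minutes = 39.75959; 6 + 39.75959/60 = 6.6626598
  N → positive
  λ: split at 3 digits → 089° and 48.9419′; 89 + 48.9419/60 = 89.8156983
  E ⇒ keep positive
Point 5:
  Lat: split at 2 digits → 65° and 15.55059′; 65 + 15.55059/60 = 65.2591765
  hemisphere S, so the sign is −
  Lon: degrees = first 3 digits = 123, minutes = 49.6805; 123 + 49.6805/60 = 123.8280083
  hemisphere W, so the sign is −
Point 6:
  Latitude: split at 2 digits → 62° and 28.12877′; 62 + 28.12877/60 = 62.4688128
  N ⇒ keep positive
  λ: degrees = first 3 digits = 45, minutes = 11.6038; 45 + 11.6038/60 = 45.1933967
  W → negative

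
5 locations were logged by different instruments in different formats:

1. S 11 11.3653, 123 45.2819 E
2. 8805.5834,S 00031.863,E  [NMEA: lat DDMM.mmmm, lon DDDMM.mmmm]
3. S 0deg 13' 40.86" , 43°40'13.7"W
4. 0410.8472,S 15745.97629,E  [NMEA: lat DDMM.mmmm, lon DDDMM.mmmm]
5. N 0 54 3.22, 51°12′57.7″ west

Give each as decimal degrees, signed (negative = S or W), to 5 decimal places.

Point 1:
  φ: 11 + 11.3653/60 = 11.189422
  hemisphere S, so the sign is −
  Lon: 45.2819′ = 0.754698°; total 123.754698
  E ⇒ keep positive
Point 2:
  Lat: degrees = first 2 digits = 88, minutes = 5.5834; 88 + 5.5834/60 = 88.093057
  S ⇒ negate
  λ: degrees = first 3 digits = 0, minutes = 31.863; 0 + 31.863/60 = 0.531050
  E ⇒ keep positive
Point 3:
  Lat: 0° + 13/60 + 40.86/3600 = 0 + 0.216667 + 0.011350 = 0.228017
  S → negative
  Longitude: 43° + 40/60 + 13.7/3600 = 43 + 0.666667 + 0.003806 = 43.670472
  W ⇒ negate
Point 4:
  φ: degrees = first 2 digits = 4, minutes = 10.8472; 4 + 10.8472/60 = 4.180787
  hemisphere S, so the sign is −
  Lon: degrees = first 3 digits = 157, minutes = 45.97629; 157 + 45.97629/60 = 157.766272
  E → positive
Point 5:
  φ: 54′ + 3.22″ = 54.05367′; 0 + 54.05367/60 = 0.900894
  N → positive
  Longitude: 12′ + 57.7″ = 12.96167′; 51 + 12.96167/60 = 51.216028
  W → negative

1. -11.18942, 123.75470
2. -88.09306, 0.53105
3. -0.22802, -43.67047
4. -4.18079, 157.76627
5. 0.90089, -51.21603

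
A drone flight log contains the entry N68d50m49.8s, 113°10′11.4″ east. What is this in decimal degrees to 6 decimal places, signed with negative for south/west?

Latitude: 68° + 50/60 + 49.8/3600 = 68 + 0.833333 + 0.013833 = 68.8471667
N ⇒ keep positive
λ: 113° + 10/60 + 11.4/3600 = 113 + 0.166667 + 0.003167 = 113.1698333
E → positive

68.847167, 113.169833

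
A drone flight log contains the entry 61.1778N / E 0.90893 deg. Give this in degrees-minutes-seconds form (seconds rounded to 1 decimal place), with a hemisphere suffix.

61°10′40.1″ N, 0°54′32.1″ E

Latitude: whole degrees 61; 10.66800′ → 10′ and 40.080″
Longitude: 0.908930° → 54.53580′; 0.53580 × 60 = 32.148″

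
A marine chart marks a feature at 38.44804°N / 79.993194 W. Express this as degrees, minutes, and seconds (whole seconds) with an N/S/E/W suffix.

Latitude: whole degrees 38; 26.88240′ → 26′ and 52.94″
λ: whole degrees 79; 59.59164′ → 59′ and 35.50″

38°26′53″ N, 79°59′35″ W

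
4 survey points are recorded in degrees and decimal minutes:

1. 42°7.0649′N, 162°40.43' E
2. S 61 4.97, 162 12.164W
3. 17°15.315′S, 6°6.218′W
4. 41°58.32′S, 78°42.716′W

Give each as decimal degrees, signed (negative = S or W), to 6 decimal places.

Point 1:
  φ: 7.0649′ = 0.117748°; total 42.1177483
  N → positive
  λ: 162 + 40.43/60 = 162.6738333
  E ⇒ keep positive
Point 2:
  Latitude: 61 + 4.97/60 = 61.0828333
  S ⇒ negate
  λ: 12.164′ = 0.202733°; total 162.2027333
  W ⇒ negate
Point 3:
  Latitude: 17 + 15.315/60 = 17.2552500
  S → negative
  Longitude: 6.218′ = 0.103633°; total 6.1036333
  hemisphere W, so the sign is −
Point 4:
  Latitude: 41 + 58.32/60 = 41.9720000
  S ⇒ negate
  λ: 78 + 42.716/60 = 78.7119333
  hemisphere W, so the sign is −

1. 42.117748, 162.673833
2. -61.082833, -162.202733
3. -17.255250, -6.103633
4. -41.972000, -78.711933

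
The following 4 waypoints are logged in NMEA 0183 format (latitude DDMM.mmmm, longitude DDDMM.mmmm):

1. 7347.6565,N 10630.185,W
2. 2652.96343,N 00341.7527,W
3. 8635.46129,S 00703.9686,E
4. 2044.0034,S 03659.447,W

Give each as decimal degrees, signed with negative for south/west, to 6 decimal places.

Point 1:
  φ: split at 2 digits → 73° and 47.6565′; 73 + 47.6565/60 = 73.7942750
  N ⇒ keep positive
  Lon: degrees = first 3 digits = 106, minutes = 30.185; 106 + 30.185/60 = 106.5030833
  W ⇒ negate
Point 2:
  Lat: degrees = first 2 digits = 26, minutes = 52.96343; 26 + 52.96343/60 = 26.8827238
  N ⇒ keep positive
  λ: degrees = first 3 digits = 3, minutes = 41.7527; 3 + 41.7527/60 = 3.6958783
  W → negative
Point 3:
  Lat: degrees = first 2 digits = 86, minutes = 35.46129; 86 + 35.46129/60 = 86.5910215
  S → negative
  λ: split at 3 digits → 007° and 3.9686′; 7 + 3.9686/60 = 7.0661433
  E ⇒ keep positive
Point 4:
  Lat: split at 2 digits → 20° and 44.0034′; 20 + 44.0034/60 = 20.7333900
  S → negative
  λ: split at 3 digits → 036° and 59.447′; 36 + 59.447/60 = 36.9907833
  W → negative

1. 73.794275, -106.503083
2. 26.882724, -3.695878
3. -86.591022, 7.066143
4. -20.733390, -36.990783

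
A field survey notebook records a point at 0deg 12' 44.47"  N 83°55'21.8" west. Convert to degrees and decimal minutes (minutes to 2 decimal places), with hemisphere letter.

Lat: seconds/60 = 0.74117; minutes = 12 + 0.74117 = 12.7412
λ: 55 + 21.8/60 = 55.3633′

0° 12.74′ N, 83° 55.36′ W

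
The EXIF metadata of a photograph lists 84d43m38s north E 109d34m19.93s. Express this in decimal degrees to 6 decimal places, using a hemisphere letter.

84.727222° N, 109.572203° E

Lat: 84 + 43/60 + 38/3600 = 84.7272222
Longitude: 109° + 34/60 + 19.93/3600 = 109 + 0.566667 + 0.005536 = 109.5722028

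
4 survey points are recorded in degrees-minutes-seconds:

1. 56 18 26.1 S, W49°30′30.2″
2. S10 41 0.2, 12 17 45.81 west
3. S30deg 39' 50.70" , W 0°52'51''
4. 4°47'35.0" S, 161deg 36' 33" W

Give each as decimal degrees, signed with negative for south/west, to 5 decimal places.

1. -56.30725, -49.50839
2. -10.68339, -12.29606
3. -30.66408, -0.88083
4. -4.79306, -161.60917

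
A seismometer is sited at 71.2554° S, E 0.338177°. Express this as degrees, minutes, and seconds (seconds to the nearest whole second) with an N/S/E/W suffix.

Lat: 0.255400° → 15.32400′; 0.32400 × 60 = 19.44″
λ: 0.338177° → 20.29062′; 0.29062 × 60 = 17.44″

71°15′19″ S, 0°20′17″ E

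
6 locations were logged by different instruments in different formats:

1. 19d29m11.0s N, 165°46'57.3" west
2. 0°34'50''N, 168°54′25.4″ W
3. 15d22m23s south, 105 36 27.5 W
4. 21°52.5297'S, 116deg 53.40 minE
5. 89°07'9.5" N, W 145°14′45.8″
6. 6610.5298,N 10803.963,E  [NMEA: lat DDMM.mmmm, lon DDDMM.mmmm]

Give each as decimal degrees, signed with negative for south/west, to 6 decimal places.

1. 19.486389, -165.782583
2. 0.580556, -168.907056
3. -15.373056, -105.607639
4. -21.875495, 116.890000
5. 89.119306, -145.246056
6. 66.175497, 108.066050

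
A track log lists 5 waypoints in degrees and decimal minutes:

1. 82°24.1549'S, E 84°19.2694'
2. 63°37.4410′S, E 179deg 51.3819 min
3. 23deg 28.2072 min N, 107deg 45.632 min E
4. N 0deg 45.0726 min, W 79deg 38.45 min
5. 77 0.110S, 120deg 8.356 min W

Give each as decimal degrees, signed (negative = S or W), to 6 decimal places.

1. -82.402582, 84.321157
2. -63.624017, 179.856365
3. 23.470120, 107.760533
4. 0.751210, -79.640833
5. -77.001833, -120.139267

Point 1:
  φ: 82 + 24.1549/60 = 82.4025817
  hemisphere S, so the sign is −
  λ: 19.2694′ = 0.321157°; total 84.3211567
  E → positive
Point 2:
  Lat: 37.441′ = 0.624017°; total 63.6240167
  S → negative
  Lon: 179 + 51.3819/60 = 179.8563650
  E → positive
Point 3:
  Latitude: 28.2072′ = 0.470120°; total 23.4701200
  N → positive
  Lon: 107 + 45.632/60 = 107.7605333
  E → positive
Point 4:
  Lat: 45.0726′ = 0.751210°; total 0.7512100
  N ⇒ keep positive
  Longitude: 79 + 38.45/60 = 79.6408333
  W → negative
Point 5:
  Lat: 0.11′ = 0.001833°; total 77.0018333
  S ⇒ negate
  Lon: 8.356′ = 0.139267°; total 120.1392667
  W → negative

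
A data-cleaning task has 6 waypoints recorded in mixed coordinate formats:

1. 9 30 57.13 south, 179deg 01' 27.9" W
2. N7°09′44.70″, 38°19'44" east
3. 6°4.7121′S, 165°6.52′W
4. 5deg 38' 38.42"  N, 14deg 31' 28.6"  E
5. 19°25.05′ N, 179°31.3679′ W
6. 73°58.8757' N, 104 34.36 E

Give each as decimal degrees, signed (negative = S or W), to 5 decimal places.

Point 1:
  Lat: 9 + 30/60 + 57.13/3600 = 9.515869
  hemisphere S, so the sign is −
  Longitude: 179 + 1/60 + 27.9/3600 = 179.024417
  hemisphere W, so the sign is −
Point 2:
  φ: 9′ + 44.7″ = 9.74500′; 7 + 9.74500/60 = 7.162417
  N → positive
  Lon: 19′ + 44″ = 19.73333′; 38 + 19.73333/60 = 38.328889
  E ⇒ keep positive
Point 3:
  Lat: 4.7121′ = 0.078535°; total 6.078535
  S ⇒ negate
  Lon: 6.52′ = 0.108667°; total 165.108667
  W ⇒ negate
Point 4:
  φ: 5° + 38/60 + 38.42/3600 = 5 + 0.633333 + 0.010672 = 5.644006
  N ⇒ keep positive
  Longitude: 31′ + 28.6″ = 31.47667′; 14 + 31.47667/60 = 14.524611
  E ⇒ keep positive
Point 5:
  Latitude: 25.05′ = 0.417500°; total 19.417500
  N ⇒ keep positive
  Longitude: 179 + 31.3679/60 = 179.522798
  hemisphere W, so the sign is −
Point 6:
  Lat: 58.8757′ = 0.981262°; total 73.981262
  N → positive
  Longitude: 104 + 34.36/60 = 104.572667
  E ⇒ keep positive

1. -9.51587, -179.02442
2. 7.16242, 38.32889
3. -6.07854, -165.10867
4. 5.64401, 14.52461
5. 19.41750, -179.52280
6. 73.98126, 104.57267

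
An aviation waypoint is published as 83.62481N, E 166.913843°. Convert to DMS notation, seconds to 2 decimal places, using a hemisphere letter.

83°37′29.32″ N, 166°54′49.83″ E

Latitude: 0.624810 × 60 = 37.48860′ → 37′, remainder × 60 = 29.3160″
λ: 0.913843 × 60 = 54.83058′ → 54′, remainder × 60 = 49.8348″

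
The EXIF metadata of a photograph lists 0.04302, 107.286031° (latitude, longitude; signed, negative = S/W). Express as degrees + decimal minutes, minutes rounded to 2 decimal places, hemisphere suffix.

Latitude: 0° + 0.043020 × 60 = 0° 2.5812′
Longitude: 107° + 0.286031 × 60 = 107° 17.1619′

0° 2.58′ N, 107° 17.16′ E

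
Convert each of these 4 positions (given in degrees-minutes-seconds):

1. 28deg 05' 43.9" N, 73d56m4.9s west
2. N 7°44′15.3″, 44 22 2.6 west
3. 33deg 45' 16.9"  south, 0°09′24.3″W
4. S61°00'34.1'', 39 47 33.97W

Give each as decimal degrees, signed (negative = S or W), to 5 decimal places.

Point 1:
  Lat: 5′ + 43.9″ = 5.73167′; 28 + 5.73167/60 = 28.095528
  N ⇒ keep positive
  Longitude: 73 + 56/60 + 4.9/3600 = 73.934694
  W → negative
Point 2:
  φ: 7 + 44/60 + 15.3/3600 = 7.737583
  N ⇒ keep positive
  Lon: 44° + 22/60 + 2.6/3600 = 44 + 0.366667 + 0.000722 = 44.367389
  W → negative
Point 3:
  Lat: 33° + 45/60 + 16.9/3600 = 33 + 0.750000 + 0.004694 = 33.754694
  S ⇒ negate
  λ: 0 + 9/60 + 24.3/3600 = 0.156750
  W ⇒ negate
Point 4:
  Latitude: 0′ + 34.1″ = 0.56833′; 61 + 0.56833/60 = 61.009472
  S ⇒ negate
  Lon: 47′ + 33.97″ = 47.56617′; 39 + 47.56617/60 = 39.792769
  hemisphere W, so the sign is −

1. 28.09553, -73.93469
2. 7.73758, -44.36739
3. -33.75469, -0.15675
4. -61.00947, -39.79277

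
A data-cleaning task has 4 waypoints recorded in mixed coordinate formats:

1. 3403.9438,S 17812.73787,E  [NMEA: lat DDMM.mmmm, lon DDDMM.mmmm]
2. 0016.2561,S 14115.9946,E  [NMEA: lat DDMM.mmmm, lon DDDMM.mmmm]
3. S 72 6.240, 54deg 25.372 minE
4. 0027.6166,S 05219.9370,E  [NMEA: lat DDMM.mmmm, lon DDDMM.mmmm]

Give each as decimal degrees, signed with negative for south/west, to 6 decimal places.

Point 1:
  Lat: degrees = first 2 digits = 34, minutes = 3.9438; 34 + 3.9438/60 = 34.0657300
  S ⇒ negate
  Lon: degrees = first 3 digits = 178, minutes = 12.73787; 178 + 12.73787/60 = 178.2122978
  E ⇒ keep positive
Point 2:
  φ: split at 2 digits → 00° and 16.2561′; 0 + 16.2561/60 = 0.2709350
  S ⇒ negate
  Longitude: split at 3 digits → 141° and 15.9946′; 141 + 15.9946/60 = 141.2665767
  E ⇒ keep positive
Point 3:
  φ: 6.24′ = 0.104000°; total 72.1040000
  S → negative
  λ: 54 + 25.372/60 = 54.4228667
  E ⇒ keep positive
Point 4:
  Latitude: degrees = first 2 digits = 0, minutes = 27.6166; 0 + 27.6166/60 = 0.4602767
  hemisphere S, so the sign is −
  λ: degrees = first 3 digits = 52, minutes = 19.937; 52 + 19.937/60 = 52.3322833
  E → positive

1. -34.065730, 178.212298
2. -0.270935, 141.266577
3. -72.104000, 54.422867
4. -0.460277, 52.332283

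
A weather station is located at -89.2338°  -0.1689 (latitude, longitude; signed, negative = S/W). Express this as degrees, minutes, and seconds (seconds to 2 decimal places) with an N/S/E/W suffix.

Latitude is negative → S; |value| = 89.233800
Latitude: whole degrees 89; 14.02800′ → 14′ and 1.6800″
Longitude is negative → W; |value| = 0.168900
λ: 0.168900 × 60 = 10.13400′ → 10′, remainder × 60 = 8.0400″

89°14′1.68″ S, 0°10′8.04″ W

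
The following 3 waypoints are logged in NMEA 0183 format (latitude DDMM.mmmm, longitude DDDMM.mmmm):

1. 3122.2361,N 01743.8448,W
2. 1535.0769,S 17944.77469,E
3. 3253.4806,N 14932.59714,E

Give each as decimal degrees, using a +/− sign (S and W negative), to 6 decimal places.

Point 1:
  φ: split at 2 digits → 31° and 22.2361′; 31 + 22.2361/60 = 31.3706017
  N ⇒ keep positive
  λ: degrees = first 3 digits = 17, minutes = 43.8448; 17 + 43.8448/60 = 17.7307467
  W ⇒ negate
Point 2:
  Latitude: degrees = first 2 digits = 15, minutes = 35.0769; 15 + 35.0769/60 = 15.5846150
  S ⇒ negate
  Lon: degrees = first 3 digits = 179, minutes = 44.77469; 179 + 44.77469/60 = 179.7462448
  E → positive
Point 3:
  φ: split at 2 digits → 32° and 53.4806′; 32 + 53.4806/60 = 32.8913433
  N → positive
  Longitude: split at 3 digits → 149° and 32.59714′; 149 + 32.59714/60 = 149.5432857
  E ⇒ keep positive

1. 31.370602, -17.730747
2. -15.584615, 179.746245
3. 32.891343, 149.543286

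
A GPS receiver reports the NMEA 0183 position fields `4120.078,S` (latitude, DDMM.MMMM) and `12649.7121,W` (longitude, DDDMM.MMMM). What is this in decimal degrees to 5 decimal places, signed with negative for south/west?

-41.33463, -126.82854

φ: degrees = first 2 digits = 41, minutes = 20.078; 41 + 20.078/60 = 41.334633
S ⇒ negate
Lon: degrees = first 3 digits = 126, minutes = 49.7121; 126 + 49.7121/60 = 126.828535
hemisphere W, so the sign is −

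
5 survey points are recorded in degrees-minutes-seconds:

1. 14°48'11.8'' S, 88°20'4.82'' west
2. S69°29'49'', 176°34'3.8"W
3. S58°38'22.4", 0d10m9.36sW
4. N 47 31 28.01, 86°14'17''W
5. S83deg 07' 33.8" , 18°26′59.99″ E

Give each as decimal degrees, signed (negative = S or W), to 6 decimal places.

Point 1:
  Latitude: 14 + 48/60 + 11.8/3600 = 14.8032778
  S ⇒ negate
  λ: 20′ + 4.82″ = 20.08033′; 88 + 20.08033/60 = 88.3346722
  W ⇒ negate
Point 2:
  Latitude: 69 + 29/60 + 49/3600 = 69.4969444
  S → negative
  Longitude: 176 + 34/60 + 3.8/3600 = 176.5677222
  W → negative
Point 3:
  Latitude: 58 + 38/60 + 22.4/3600 = 58.6395556
  S → negative
  Longitude: 0° + 10/60 + 9.36/3600 = 0 + 0.166667 + 0.002600 = 0.1692667
  W → negative
Point 4:
  Latitude: 47° + 31/60 + 28.01/3600 = 47 + 0.516667 + 0.007781 = 47.5244472
  N → positive
  λ: 86° + 14/60 + 17/3600 = 86 + 0.233333 + 0.004722 = 86.2380556
  W ⇒ negate
Point 5:
  Latitude: 83 + 7/60 + 33.8/3600 = 83.1260556
  hemisphere S, so the sign is −
  λ: 26′ + 59.99″ = 26.99983′; 18 + 26.99983/60 = 18.4499972
  E → positive

1. -14.803278, -88.334672
2. -69.496944, -176.567722
3. -58.639556, -0.169267
4. 47.524447, -86.238056
5. -83.126056, 18.449997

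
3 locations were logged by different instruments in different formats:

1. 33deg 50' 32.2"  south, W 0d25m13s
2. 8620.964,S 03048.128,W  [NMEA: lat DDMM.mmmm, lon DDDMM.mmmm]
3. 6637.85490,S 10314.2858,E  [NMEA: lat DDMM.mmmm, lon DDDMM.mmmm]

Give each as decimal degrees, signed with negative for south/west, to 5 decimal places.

1. -33.84228, -0.42028
2. -86.34940, -30.80213
3. -66.63092, 103.23810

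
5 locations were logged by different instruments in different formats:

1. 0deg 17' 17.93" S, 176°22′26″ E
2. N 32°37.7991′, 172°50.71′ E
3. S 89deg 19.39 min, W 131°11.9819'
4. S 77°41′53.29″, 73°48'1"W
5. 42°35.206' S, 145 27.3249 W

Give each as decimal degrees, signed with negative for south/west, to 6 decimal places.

1. -0.288314, 176.373889
2. 32.629985, 172.845167
3. -89.323167, -131.199698
4. -77.698136, -73.800278
5. -42.586767, -145.455415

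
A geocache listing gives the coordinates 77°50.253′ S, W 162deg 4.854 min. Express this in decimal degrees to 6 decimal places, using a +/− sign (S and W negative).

-77.837550, -162.080900

Latitude: 50.253′ = 0.837550°; total 77.8375500
S ⇒ negate
Longitude: 4.854′ = 0.080900°; total 162.0809000
W ⇒ negate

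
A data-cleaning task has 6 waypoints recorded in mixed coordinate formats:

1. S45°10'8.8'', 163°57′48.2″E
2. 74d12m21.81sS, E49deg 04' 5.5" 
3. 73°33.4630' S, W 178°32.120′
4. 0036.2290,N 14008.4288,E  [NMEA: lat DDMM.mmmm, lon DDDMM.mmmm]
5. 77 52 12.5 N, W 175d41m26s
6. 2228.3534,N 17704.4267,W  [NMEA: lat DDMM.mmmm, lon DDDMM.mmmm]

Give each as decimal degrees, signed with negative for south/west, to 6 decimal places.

1. -45.169111, 163.963389
2. -74.206058, 49.068194
3. -73.557717, -178.535333
4. 0.603817, 140.140480
5. 77.870139, -175.690556
6. 22.472557, -177.073778

Point 1:
  Latitude: 45 + 10/60 + 8.8/3600 = 45.1691111
  S ⇒ negate
  λ: 163° + 57/60 + 48.2/3600 = 163 + 0.950000 + 0.013389 = 163.9633889
  E → positive
Point 2:
  φ: 74 + 12/60 + 21.81/3600 = 74.2060583
  S → negative
  Lon: 49° + 4/60 + 5.5/3600 = 49 + 0.066667 + 0.001528 = 49.0681944
  E → positive
Point 3:
  Lat: 73 + 33.463/60 = 73.5577167
  S ⇒ negate
  Longitude: 178 + 32.12/60 = 178.5353333
  W ⇒ negate
Point 4:
  Lat: degrees = first 2 digits = 0, minutes = 36.229; 0 + 36.229/60 = 0.6038167
  N → positive
  λ: degrees = first 3 digits = 140, minutes = 8.4288; 140 + 8.4288/60 = 140.1404800
  E ⇒ keep positive
Point 5:
  Latitude: 52′ + 12.5″ = 52.20833′; 77 + 52.20833/60 = 77.8701389
  N ⇒ keep positive
  Longitude: 175° + 41/60 + 26/3600 = 175 + 0.683333 + 0.007222 = 175.6905556
  W ⇒ negate
Point 6:
  Latitude: degrees = first 2 digits = 22, minutes = 28.3534; 22 + 28.3534/60 = 22.4725567
  N → positive
  Lon: degrees = first 3 digits = 177, minutes = 4.4267; 177 + 4.4267/60 = 177.0737783
  W → negative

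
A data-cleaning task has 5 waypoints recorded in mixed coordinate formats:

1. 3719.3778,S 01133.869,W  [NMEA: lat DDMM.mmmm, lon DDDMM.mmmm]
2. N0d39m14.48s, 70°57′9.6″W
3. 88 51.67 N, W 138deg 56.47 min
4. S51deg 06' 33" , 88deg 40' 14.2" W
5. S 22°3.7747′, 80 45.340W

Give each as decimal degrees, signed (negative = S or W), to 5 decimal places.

Point 1:
  φ: degrees = first 2 digits = 37, minutes = 19.3778; 37 + 19.3778/60 = 37.322963
  S → negative
  Longitude: degrees = first 3 digits = 11, minutes = 33.869; 11 + 33.869/60 = 11.564483
  W ⇒ negate
Point 2:
  Lat: 0° + 39/60 + 14.48/3600 = 0 + 0.650000 + 0.004022 = 0.654022
  N → positive
  Longitude: 70 + 57/60 + 9.6/3600 = 70.952667
  W → negative
Point 3:
  Lat: 51.67′ = 0.861167°; total 88.861167
  N ⇒ keep positive
  Lon: 138 + 56.47/60 = 138.941167
  W → negative
Point 4:
  Lat: 51° + 6/60 + 33/3600 = 51 + 0.100000 + 0.009167 = 51.109167
  S → negative
  λ: 88° + 40/60 + 14.2/3600 = 88 + 0.666667 + 0.003944 = 88.670611
  hemisphere W, so the sign is −
Point 5:
  Latitude: 3.7747′ = 0.062912°; total 22.062912
  S ⇒ negate
  Longitude: 80 + 45.34/60 = 80.755667
  hemisphere W, so the sign is −

1. -37.32296, -11.56448
2. 0.65402, -70.95267
3. 88.86117, -138.94117
4. -51.10917, -88.67061
5. -22.06291, -80.75567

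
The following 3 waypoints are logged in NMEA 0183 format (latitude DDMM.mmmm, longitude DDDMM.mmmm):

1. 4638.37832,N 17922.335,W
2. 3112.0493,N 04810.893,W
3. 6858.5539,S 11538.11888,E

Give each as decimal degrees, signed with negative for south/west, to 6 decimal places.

1. 46.639639, -179.372250
2. 31.200822, -48.181550
3. -68.975898, 115.635315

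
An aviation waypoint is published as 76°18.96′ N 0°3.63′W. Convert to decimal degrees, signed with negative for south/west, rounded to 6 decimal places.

Latitude: 76 + 18.96/60 = 76.3160000
N → positive
λ: 0 + 3.63/60 = 0.0605000
W → negative

76.316000, -0.060500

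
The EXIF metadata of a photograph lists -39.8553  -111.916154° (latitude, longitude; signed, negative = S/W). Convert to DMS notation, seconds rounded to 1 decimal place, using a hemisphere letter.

39°51′19.1″ S, 111°54′58.2″ W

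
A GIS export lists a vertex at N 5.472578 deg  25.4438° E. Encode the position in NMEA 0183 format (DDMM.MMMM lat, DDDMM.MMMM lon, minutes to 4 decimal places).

0528.3547,N / 02526.6280,E

φ: fractional part 0.472578 → 28.354680 minutes
λ: fractional part 0.443800 → 26.628000 minutes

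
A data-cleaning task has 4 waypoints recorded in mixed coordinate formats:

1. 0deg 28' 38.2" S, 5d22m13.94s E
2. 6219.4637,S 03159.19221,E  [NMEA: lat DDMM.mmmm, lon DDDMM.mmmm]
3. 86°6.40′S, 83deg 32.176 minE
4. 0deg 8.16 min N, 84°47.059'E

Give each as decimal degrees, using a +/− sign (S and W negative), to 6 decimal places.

Point 1:
  Latitude: 0 + 28/60 + 38.2/3600 = 0.4772778
  S → negative
  Lon: 5 + 22/60 + 13.94/3600 = 5.3705389
  E → positive
Point 2:
  Latitude: degrees = first 2 digits = 62, minutes = 19.4637; 62 + 19.4637/60 = 62.3243950
  S → negative
  Longitude: degrees = first 3 digits = 31, minutes = 59.19221; 31 + 59.19221/60 = 31.9865368
  E ⇒ keep positive
Point 3:
  Lat: 6.4′ = 0.106667°; total 86.1066667
  hemisphere S, so the sign is −
  Longitude: 83 + 32.176/60 = 83.5362667
  E → positive
Point 4:
  Latitude: 8.16′ = 0.136000°; total 0.1360000
  N ⇒ keep positive
  Longitude: 47.059′ = 0.784317°; total 84.7843167
  E ⇒ keep positive

1. -0.477278, 5.370539
2. -62.324395, 31.986537
3. -86.106667, 83.536267
4. 0.136000, 84.784317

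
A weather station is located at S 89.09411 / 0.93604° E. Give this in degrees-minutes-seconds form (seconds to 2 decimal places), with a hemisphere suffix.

89°05′38.80″ S, 0°56′9.74″ E

Lat: 0.094110 × 60 = 5.64660′ → 5′, remainder × 60 = 38.7960″
λ: 0.936040 × 60 = 56.16240′ → 56′, remainder × 60 = 9.7440″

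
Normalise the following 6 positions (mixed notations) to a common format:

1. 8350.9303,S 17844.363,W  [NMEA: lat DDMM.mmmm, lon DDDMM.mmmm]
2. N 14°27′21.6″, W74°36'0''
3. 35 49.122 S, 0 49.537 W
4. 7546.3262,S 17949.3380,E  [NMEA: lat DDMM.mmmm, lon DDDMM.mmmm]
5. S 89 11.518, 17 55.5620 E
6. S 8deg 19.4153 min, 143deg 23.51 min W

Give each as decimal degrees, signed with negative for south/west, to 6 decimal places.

Point 1:
  φ: degrees = first 2 digits = 83, minutes = 50.9303; 83 + 50.9303/60 = 83.8488383
  S ⇒ negate
  Lon: split at 3 digits → 178° and 44.363′; 178 + 44.363/60 = 178.7393833
  W → negative
Point 2:
  φ: 27′ + 21.6″ = 27.36000′; 14 + 27.36000/60 = 14.4560000
  N → positive
  λ: 74° + 36/60 + 0/3600 = 74 + 0.600000 + 0.000000 = 74.6000000
  W ⇒ negate
Point 3:
  φ: 35 + 49.122/60 = 35.8187000
  hemisphere S, so the sign is −
  Lon: 0 + 49.537/60 = 0.8256167
  W → negative
Point 4:
  Lat: degrees = first 2 digits = 75, minutes = 46.3262; 75 + 46.3262/60 = 75.7721033
  hemisphere S, so the sign is −
  λ: split at 3 digits → 179° and 49.338′; 179 + 49.338/60 = 179.8223000
  E → positive
Point 5:
  Lat: 89 + 11.518/60 = 89.1919667
  hemisphere S, so the sign is −
  λ: 55.562′ = 0.926033°; total 17.9260333
  E ⇒ keep positive
Point 6:
  Latitude: 19.4153′ = 0.323588°; total 8.3235883
  S ⇒ negate
  Longitude: 143 + 23.51/60 = 143.3918333
  hemisphere W, so the sign is −

1. -83.848838, -178.739383
2. 14.456000, -74.600000
3. -35.818700, -0.825617
4. -75.772103, 179.822300
5. -89.191967, 17.926033
6. -8.323588, -143.391833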